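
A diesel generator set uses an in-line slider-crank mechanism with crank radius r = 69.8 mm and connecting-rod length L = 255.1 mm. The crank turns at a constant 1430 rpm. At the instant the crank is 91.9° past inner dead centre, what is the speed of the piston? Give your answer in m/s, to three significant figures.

10.3

ω = 2π·1430/60 = 149.7 rad/s
For an in-line slider-crank, x = r cosθ + √(L² − r² sin²θ), so v = −rω sinθ·[1 + r cosθ/√(L² − r² sin²θ)].
With r = 0.0698 m, L = 0.2551 m, θ = 91.9°: √(L² − r² sin²θ) = 0.24538 m.
v = −0.0698·149.7·0.99945·[1 + 0.0698·-0.03316/0.24538] = -10.348 m/s.
|v| = 10.348 m/s.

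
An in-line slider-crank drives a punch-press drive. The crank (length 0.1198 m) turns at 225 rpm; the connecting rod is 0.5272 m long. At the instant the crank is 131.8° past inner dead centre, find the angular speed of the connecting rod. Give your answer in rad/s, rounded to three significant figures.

ω = 23.56 rad/s (converted from 225 rpm).
The rod makes angle φ with the slider axis where L sinφ = r sinθ; differentiating, L cosφ·φ̇ = r ω cosθ.
L cosφ = √(L² − r² sin²θ) = 0.51958 m.
|ω_rod| = r ω |cosθ| / √(L² − r² sin²θ) = 0.1198·23.56·0.66653/0.51958 = 3.6211 rad/s.

3.62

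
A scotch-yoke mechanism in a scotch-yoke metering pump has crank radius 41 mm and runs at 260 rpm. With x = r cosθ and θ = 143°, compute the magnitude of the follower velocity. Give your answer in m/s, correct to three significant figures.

0.672

ω = 27.23 rad/s (from 260 rpm).
x = r cosθ ⇒ ẋ = −rω sinθ.
|v| = rω|sinθ| = 0.041·27.23·|sin 143°| = 0.67181 m/s.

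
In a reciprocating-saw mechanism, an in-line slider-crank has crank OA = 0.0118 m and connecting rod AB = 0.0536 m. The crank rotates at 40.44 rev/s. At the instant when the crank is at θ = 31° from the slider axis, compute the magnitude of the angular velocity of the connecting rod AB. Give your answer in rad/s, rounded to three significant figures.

48.3

ω = 254.1 rad/s (converted from 40.44 rev/s).
The rod makes angle φ with the slider axis where L sinφ = r sinθ; differentiating, L cosφ·φ̇ = r ω cosθ.
L cosφ = √(L² − r² sin²θ) = 0.053254 m.
|ω_rod| = r ω |cosθ| / √(L² − r² sin²θ) = 0.0118·254.1·0.85717/0.053254 = 48.26 rad/s.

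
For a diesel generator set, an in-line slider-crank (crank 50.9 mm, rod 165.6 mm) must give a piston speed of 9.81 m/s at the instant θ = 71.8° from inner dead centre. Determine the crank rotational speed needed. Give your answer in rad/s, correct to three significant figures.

For an in-line slider-crank, |v_piston| = rω|sinθ|·[1 + r cosθ/√(L² − r² sin²θ)].
With r = 0.0509 m, L = 0.1656 m, θ = 71.8°: the bracketed kinematic factor |dx/dθ| = 0.053207 m.
ω = v/|dx/dθ| = 9.81/0.053207 = 184.37 rad/s.

184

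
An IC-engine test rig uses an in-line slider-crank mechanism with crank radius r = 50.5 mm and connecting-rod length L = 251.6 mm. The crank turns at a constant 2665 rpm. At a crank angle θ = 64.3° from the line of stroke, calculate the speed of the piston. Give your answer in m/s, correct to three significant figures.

13.8

ω = 2π·2665/60 = 279.1 rad/s
For an in-line slider-crank, x = r cosθ + √(L² − r² sin²θ), so v = −rω sinθ·[1 + r cosθ/√(L² − r² sin²θ)].
With r = 0.0505 m, L = 0.2516 m, θ = 64.3°: √(L² − r² sin²θ) = 0.24745 m.
v = −0.0505·279.1·0.90108·[1 + 0.0505·0.43366/0.24745] = -13.823 m/s.
|v| = 13.823 m/s.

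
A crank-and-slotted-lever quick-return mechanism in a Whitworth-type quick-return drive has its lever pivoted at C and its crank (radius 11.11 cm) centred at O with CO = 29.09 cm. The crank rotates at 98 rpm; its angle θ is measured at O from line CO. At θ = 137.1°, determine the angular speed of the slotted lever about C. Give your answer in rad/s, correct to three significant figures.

ω = 10.26 rad/s (from 98 rpm).
Crank pin A relative to C: A = (d + r cosθ, r sinθ); lever angle φ = atan2(r sinθ, d + r cosθ).
Differentiating tanφ: φ̇ = rω(d cosθ + r)/(d² + r² + 2dr cosθ).
d² + r² + 2dr cosθ = |CA|² = 0.0496159 m²;  d cosθ + r = -0.102 m.
|ω_lever| = |0.1111·10.26·-0.102| / 0.0496159 = 2.3439 rad/s.

2.34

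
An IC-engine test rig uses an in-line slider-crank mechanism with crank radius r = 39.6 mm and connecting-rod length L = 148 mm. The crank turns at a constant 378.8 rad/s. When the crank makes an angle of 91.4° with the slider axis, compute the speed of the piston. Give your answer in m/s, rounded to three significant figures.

ω = 378.8 rad/s
For an in-line slider-crank, x = r cosθ + √(L² − r² sin²θ), so v = −rω sinθ·[1 + r cosθ/√(L² − r² sin²θ)].
With r = 0.0396 m, L = 0.148 m, θ = 91.4°: √(L² − r² sin²θ) = 0.14261 m.
v = −0.0396·378.8·0.99970·[1 + 0.0396·-0.02443/0.14261] = -14.894 m/s.
|v| = 14.894 m/s.

14.9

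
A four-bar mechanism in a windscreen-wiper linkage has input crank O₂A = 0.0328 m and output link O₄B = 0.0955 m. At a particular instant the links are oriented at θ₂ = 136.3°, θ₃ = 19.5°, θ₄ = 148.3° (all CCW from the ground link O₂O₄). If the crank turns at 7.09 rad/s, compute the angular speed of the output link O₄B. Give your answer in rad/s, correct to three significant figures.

ω₂ = 7.09 rad/s
Differentiating the loop-closure r₂e^{iθ₂}+r₃e^{iθ₃}=r₁+r₄e^{iθ₄} gives r₂ω₂e^{iθ₂}+r₃ω₃e^{iθ₃}=r₄ω₄e^{iθ₄}.
Eliminating the other unknown: ω₄ = r₂ω₂ sin(θ₂−θ₃) / [r₄ sin(θ₄−θ₃)].
Numerator sine = +0.89259; denominator sine = +0.77934.
Result = 0.0328·7.09·(+0.89259) / (0.0955·(+0.77934)) = +2.789 rad/s; magnitude 2.789 rad/s.

2.79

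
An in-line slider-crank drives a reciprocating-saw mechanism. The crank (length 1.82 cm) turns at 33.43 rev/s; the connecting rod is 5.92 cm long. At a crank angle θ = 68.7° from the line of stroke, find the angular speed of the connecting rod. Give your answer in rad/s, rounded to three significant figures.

ω = 210 rad/s (converted from 33.43 rev/s).
The rod makes angle φ with the slider axis where L sinφ = r sinθ; differentiating, L cosφ·φ̇ = r ω cosθ.
L cosφ = √(L² − r² sin²θ) = 0.05672 m.
|ω_rod| = r ω |cosθ| / √(L² − r² sin²θ) = 0.0182·210·0.36325/0.05672 = 24.483 rad/s.

24.5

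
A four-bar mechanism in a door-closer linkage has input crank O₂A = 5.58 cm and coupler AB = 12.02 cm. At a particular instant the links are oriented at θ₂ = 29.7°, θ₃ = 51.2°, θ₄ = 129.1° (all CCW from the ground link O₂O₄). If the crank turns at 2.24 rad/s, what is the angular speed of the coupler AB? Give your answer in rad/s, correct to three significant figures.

1.05

ω₂ = 2.24 rad/s
Differentiating the loop-closure r₂e^{iθ₂}+r₃e^{iθ₃}=r₁+r₄e^{iθ₄} gives r₂ω₂e^{iθ₂}+r₃ω₃e^{iθ₃}=r₄ω₄e^{iθ₄}.
Eliminating the other unknown: ω₃ = r₂ω₂ sin(θ₄−θ₂) / [r₃ sin(θ₃−θ₄)].
Numerator sine = +0.98657; denominator sine = -0.97778.
Result = 0.0558·2.24·(+0.98657) / (0.1202·(-0.97778)) = -1.0492 rad/s; magnitude 1.0492 rad/s.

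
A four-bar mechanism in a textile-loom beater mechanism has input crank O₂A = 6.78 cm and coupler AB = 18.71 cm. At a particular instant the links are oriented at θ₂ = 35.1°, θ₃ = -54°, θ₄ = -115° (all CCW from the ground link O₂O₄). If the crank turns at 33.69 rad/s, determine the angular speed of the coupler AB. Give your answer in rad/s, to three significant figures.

ω₂ = 33.69 rad/s
Differentiating the loop-closure r₂e^{iθ₂}+r₃e^{iθ₃}=r₁+r₄e^{iθ₄} gives r₂ω₂e^{iθ₂}+r₃ω₃e^{iθ₃}=r₄ω₄e^{iθ₄}.
Eliminating the other unknown: ω₃ = r₂ω₂ sin(θ₄−θ₂) / [r₃ sin(θ₃−θ₄)].
Numerator sine = -0.49849; denominator sine = +0.87462.
Result = 0.0678·33.69·(-0.49849) / (0.1871·(+0.87462)) = -6.9581 rad/s; magnitude 6.9581 rad/s.

6.96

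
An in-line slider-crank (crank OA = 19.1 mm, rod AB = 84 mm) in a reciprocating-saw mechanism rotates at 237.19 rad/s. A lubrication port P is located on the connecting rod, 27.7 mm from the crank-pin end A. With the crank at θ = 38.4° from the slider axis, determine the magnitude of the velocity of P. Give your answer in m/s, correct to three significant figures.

ω = 237.2 rad/s.  Crank-pin speed |V_A| = rω = 4.5303 m/s, perpendicular to OA.
Rod angle: sinφ = −(r/L) sinθ ⇒ φ = -8.119°; ω_rod = −rω cosθ/√(L²−r²sin²θ) = -42.695 rad/s.
V_P = V_A + ω_rod × AP, with AP = 0.0277 m along the rod.
Components: V_Px = −rω sinθ − a·ω_rod·sinφ = -2.981 m/s;  V_Py = rω cosθ + a·ω_rod·cosφ = +2.3796 m/s.
|V_P| = √(V_Px² + V_Py²) = 3.8143 m/s.

3.81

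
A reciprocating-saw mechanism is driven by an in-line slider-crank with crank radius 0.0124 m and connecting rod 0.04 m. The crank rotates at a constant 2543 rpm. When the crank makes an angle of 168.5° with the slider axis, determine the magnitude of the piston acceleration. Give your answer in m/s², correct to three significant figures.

609

ω = 2π·2543/60 = 266.3 rad/s
x(θ) = r cosθ + √(L² − r² sin²θ); with ω constant, a = ω²·d²x/dθ².
d²x/dθ² = −r cosθ − r²(cos2θ)/√u − r⁴ sin²2θ/(4u^{3/2}),  u = L² − r² sin²θ = 0.00159389 m².
Substituting r = 0.0124 m, L = 0.04 m, θ = 168.5°: d²x/dθ² = +0.0085917 m.
a = ω²·d²x/dθ² = (266.3)²·(+0.0085917) = +609.3 m/s²;  |a| = 609.3 m/s².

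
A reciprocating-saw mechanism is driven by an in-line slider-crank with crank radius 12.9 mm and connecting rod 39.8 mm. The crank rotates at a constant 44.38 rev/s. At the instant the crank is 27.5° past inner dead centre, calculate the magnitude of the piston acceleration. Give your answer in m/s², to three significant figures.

1080

ω = 2π·44.4 = 278.8 rad/s
x(θ) = r cosθ + √(L² − r² sin²θ); with ω constant, a = ω²·d²x/dθ².
d²x/dθ² = −r cosθ − r²(cos2θ)/√u − r⁴ sin²2θ/(4u^{3/2}),  u = L² − r² sin²θ = 0.00154856 m².
Substituting r = 0.0129 m, L = 0.0398 m, θ = 27.5°: d²x/dθ² = -0.013944 m.
a = ω²·d²x/dθ² = (278.8)²·(-0.013944) = -1084.2 m/s²;  |a| = 1084.2 m/s².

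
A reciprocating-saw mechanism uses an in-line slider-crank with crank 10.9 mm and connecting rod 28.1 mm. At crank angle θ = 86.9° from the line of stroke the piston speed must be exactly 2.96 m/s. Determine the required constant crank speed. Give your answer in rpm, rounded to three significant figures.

For an in-line slider-crank, |v_piston| = rω|sinθ|·[1 + r cosθ/√(L² − r² sin²θ)].
With r = 0.0109 m, L = 0.0281 m, θ = 86.9°: the bracketed kinematic factor |dx/dθ| = 0.011132 m.
ω = v/|dx/dθ| = 2.96/0.011132 = 265.91 rad/s.
N = 60ω/(2π) = 2539.2 rpm.

2540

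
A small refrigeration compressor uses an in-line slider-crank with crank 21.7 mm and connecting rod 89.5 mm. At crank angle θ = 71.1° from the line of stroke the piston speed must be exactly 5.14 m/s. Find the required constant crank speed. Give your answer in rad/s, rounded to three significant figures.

For an in-line slider-crank, |v_piston| = rω|sinθ|·[1 + r cosθ/√(L² − r² sin²θ)].
With r = 0.0217 m, L = 0.0895 m, θ = 71.1°: the bracketed kinematic factor |dx/dθ| = 0.022187 m.
ω = v/|dx/dθ| = 5.14/0.022187 = 231.67 rad/s.

232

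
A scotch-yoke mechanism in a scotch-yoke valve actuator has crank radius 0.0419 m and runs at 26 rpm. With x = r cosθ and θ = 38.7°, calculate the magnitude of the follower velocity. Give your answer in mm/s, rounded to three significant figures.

71.3

ω = 2.723 rad/s (from 26 rpm).
x = r cosθ ⇒ ẋ = −rω sinθ.
|v| = rω|sinθ| = 0.0419·2.723·|sin 38.7°| = 0.071329 m/s = 71.329 mm/s.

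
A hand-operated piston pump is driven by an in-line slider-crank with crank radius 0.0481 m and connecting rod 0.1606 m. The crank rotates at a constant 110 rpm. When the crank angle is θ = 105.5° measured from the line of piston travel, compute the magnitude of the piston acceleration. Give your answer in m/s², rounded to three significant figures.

3.40

ω = 2π·110/60 = 11.52 rad/s
x(θ) = r cosθ + √(L² − r² sin²θ); with ω constant, a = ω²·d²x/dθ².
d²x/dθ² = −r cosθ − r²(cos2θ)/√u − r⁴ sin²2θ/(4u^{3/2}),  u = L² − r² sin²θ = 0.023644 m².
Substituting r = 0.0481 m, L = 0.1606 m, θ = 105.5°: d²x/dθ² = +0.025654 m.
a = ω²·d²x/dθ² = (11.52)²·(+0.025654) = +3.404 m/s²;  |a| = 3.404 m/s².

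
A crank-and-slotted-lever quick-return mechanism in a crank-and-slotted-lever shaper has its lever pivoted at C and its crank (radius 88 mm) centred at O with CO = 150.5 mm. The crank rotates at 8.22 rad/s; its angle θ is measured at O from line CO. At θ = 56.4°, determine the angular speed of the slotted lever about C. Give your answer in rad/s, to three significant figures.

2.75

ω = 8.22 rad/s
Crank pin A relative to C: A = (d + r cosθ, r sinθ); lever angle φ = atan2(r sinθ, d + r cosθ).
Differentiating tanφ: φ̇ = rω(d cosθ + r)/(d² + r² + 2dr cosθ).
d² + r² + 2dr cosθ = |CA|² = 0.0450525 m²;  d cosθ + r = +0.17129 m.
|ω_lever| = |0.088·8.22·+0.17129| / 0.0450525 = 2.7501 rad/s.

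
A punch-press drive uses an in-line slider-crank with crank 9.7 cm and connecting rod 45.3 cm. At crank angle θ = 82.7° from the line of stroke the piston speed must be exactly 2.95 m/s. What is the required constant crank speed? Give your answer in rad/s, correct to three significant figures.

29.8

For an in-line slider-crank, |v_piston| = rω|sinθ|·[1 + r cosθ/√(L² − r² sin²θ)].
With r = 0.097 m, L = 0.453 m, θ = 82.7°: the bracketed kinematic factor |dx/dθ| = 0.098893 m.
ω = v/|dx/dθ| = 2.95/0.098893 = 29.83 rad/s.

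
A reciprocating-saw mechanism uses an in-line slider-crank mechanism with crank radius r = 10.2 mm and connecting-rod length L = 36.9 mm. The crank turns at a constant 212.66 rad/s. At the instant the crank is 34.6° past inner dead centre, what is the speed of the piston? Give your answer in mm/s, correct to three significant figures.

ω = 212.7 rad/s
For an in-line slider-crank, x = r cosθ + √(L² − r² sin²θ), so v = −rω sinθ·[1 + r cosθ/√(L² − r² sin²θ)].
With r = 0.0102 m, L = 0.0369 m, θ = 34.6°: √(L² − r² sin²θ) = 0.036443 m.
v = −0.0102·212.7·0.56784·[1 + 0.0102·0.82314/0.036443] = -1.5155 m/s.
|v| = 1.5155 m/s = 1515.5 mm/s.

1520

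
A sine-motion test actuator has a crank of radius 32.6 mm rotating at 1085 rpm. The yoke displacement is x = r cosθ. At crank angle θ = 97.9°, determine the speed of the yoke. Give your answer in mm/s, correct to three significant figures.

ω = 113.6 rad/s (from 1085 rpm).
x = r cosθ ⇒ ẋ = −rω sinθ.
|v| = rω|sinθ| = 0.0326·113.6·|sin 97.9°| = 3.6689 m/s = 3668.9 mm/s.

3670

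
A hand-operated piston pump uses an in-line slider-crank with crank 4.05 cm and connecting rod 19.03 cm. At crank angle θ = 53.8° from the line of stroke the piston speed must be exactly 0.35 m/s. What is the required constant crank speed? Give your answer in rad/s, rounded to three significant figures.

For an in-line slider-crank, |v_piston| = rω|sinθ|·[1 + r cosθ/√(L² − r² sin²θ)].
With r = 0.0405 m, L = 0.1903 m, θ = 53.8°: the bracketed kinematic factor |dx/dθ| = 0.036852 m.
ω = v/|dx/dθ| = 0.35/0.036852 = 9.4975 rad/s.

9.50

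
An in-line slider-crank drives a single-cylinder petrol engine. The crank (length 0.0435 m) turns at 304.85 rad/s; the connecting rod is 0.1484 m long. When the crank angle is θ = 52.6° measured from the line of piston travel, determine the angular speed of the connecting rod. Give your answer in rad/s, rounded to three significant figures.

55.8

ω = 304.9 rad/s
The rod makes angle φ with the slider axis where L sinφ = r sinθ; differentiating, L cosφ·φ̇ = r ω cosθ.
L cosφ = √(L² − r² sin²θ) = 0.14432 m.
|ω_rod| = r ω |cosθ| / √(L² − r² sin²θ) = 0.0435·304.9·0.60738/0.14432 = 55.809 rad/s.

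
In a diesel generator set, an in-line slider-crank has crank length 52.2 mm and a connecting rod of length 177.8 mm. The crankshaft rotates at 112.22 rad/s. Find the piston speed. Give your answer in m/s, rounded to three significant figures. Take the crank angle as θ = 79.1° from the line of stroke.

6.09

ω = 112.2 rad/s
For an in-line slider-crank, x = r cosθ + √(L² − r² sin²θ), so v = −rω sinθ·[1 + r cosθ/√(L² − r² sin²θ)].
With r = 0.0522 m, L = 0.1778 m, θ = 79.1°: √(L² − r² sin²θ) = 0.17025 m.
v = −0.0522·112.2·0.98196·[1 + 0.0522·0.18910/0.17025] = -6.0857 m/s.
|v| = 6.0857 m/s.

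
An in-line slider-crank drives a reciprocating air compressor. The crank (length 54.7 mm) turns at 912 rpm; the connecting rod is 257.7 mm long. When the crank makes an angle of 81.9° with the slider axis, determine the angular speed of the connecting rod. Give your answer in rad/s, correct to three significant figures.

2.92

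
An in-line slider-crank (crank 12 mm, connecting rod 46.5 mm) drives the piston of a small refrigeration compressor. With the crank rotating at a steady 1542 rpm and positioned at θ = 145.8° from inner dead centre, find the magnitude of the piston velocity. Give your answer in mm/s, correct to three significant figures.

ω = 2π·1542/60 = 161.5 rad/s
For an in-line slider-crank, x = r cosθ + √(L² − r² sin²θ), so v = −rω sinθ·[1 + r cosθ/√(L² − r² sin²θ)].
With r = 0.012 m, L = 0.0465 m, θ = 145.8°: √(L² − r² sin²θ) = 0.046008 m.
v = −0.012·161.5·0.56208·[1 + 0.012·-0.82708/0.046008] = -0.85421 m/s.
|v| = 0.85421 m/s = 854.21 mm/s.

854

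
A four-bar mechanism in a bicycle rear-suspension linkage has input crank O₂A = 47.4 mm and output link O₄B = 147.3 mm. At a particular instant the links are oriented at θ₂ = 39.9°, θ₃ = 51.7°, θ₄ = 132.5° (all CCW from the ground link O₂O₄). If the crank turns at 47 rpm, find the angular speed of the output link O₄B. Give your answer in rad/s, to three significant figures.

0.328

ω₂ = 4.922 rad/s (from 47 rpm).
Differentiating the loop-closure r₂e^{iθ₂}+r₃e^{iθ₃}=r₁+r₄e^{iθ₄} gives r₂ω₂e^{iθ₂}+r₃ω₃e^{iθ₃}=r₄ω₄e^{iθ₄}.
Eliminating the other unknown: ω₄ = r₂ω₂ sin(θ₂−θ₃) / [r₄ sin(θ₄−θ₃)].
Numerator sine = -0.20450; denominator sine = +0.98714.
Result = 0.0474·4.922·(-0.20450) / (0.1473·(+0.98714)) = -0.3281 rad/s; magnitude 0.3281 rad/s.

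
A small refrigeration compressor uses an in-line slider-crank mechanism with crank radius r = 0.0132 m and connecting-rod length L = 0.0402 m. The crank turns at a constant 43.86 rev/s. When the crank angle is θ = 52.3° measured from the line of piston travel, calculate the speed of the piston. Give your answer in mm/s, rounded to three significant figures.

ω = 2π·43.9 = 275.6 rad/s
For an in-line slider-crank, x = r cosθ + √(L² − r² sin²θ), so v = −rω sinθ·[1 + r cosθ/√(L² − r² sin²θ)].
With r = 0.0132 m, L = 0.0402 m, θ = 52.3°: √(L² − r² sin²θ) = 0.03882 m.
v = −0.0132·275.6·0.79122·[1 + 0.0132·0.61153/0.03882] = -3.4767 m/s.
|v| = 3.4767 m/s = 3476.7 mm/s.

3480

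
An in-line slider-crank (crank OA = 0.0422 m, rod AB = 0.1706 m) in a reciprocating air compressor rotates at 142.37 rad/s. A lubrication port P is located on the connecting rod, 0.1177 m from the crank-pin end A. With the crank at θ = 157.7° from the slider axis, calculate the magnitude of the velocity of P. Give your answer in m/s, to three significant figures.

ω = 142.4 rad/s.  Crank-pin speed |V_A| = rω = 6.008 m/s, perpendicular to OA.
Rod angle: sinφ = −(r/L) sinθ ⇒ φ = -5.386°; ω_rod = −rω cosθ/√(L²−r²sin²θ) = +32.728 rad/s.
V_P = V_A + ω_rod × AP, with AP = 0.1177 m along the rod.
Components: V_Px = −rω sinθ − a·ω_rod·sinφ = -1.9182 m/s;  V_Py = rω cosθ + a·ω_rod·cosφ = -1.7236 m/s.
|V_P| = √(V_Px² + V_Py²) = 2.5789 m/s.

2.58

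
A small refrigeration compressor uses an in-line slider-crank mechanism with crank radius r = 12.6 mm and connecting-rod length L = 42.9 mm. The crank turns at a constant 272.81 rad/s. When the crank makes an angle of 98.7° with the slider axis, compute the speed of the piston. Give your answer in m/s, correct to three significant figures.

ω = 272.8 rad/s
For an in-line slider-crank, x = r cosθ + √(L² − r² sin²θ), so v = −rω sinθ·[1 + r cosθ/√(L² − r² sin²θ)].
With r = 0.0126 m, L = 0.0429 m, θ = 98.7°: √(L² − r² sin²θ) = 0.041052 m.
v = −0.0126·272.8·0.98849·[1 + 0.0126·-0.15126/0.041052] = -3.2401 m/s.
|v| = 3.2401 m/s.

3.24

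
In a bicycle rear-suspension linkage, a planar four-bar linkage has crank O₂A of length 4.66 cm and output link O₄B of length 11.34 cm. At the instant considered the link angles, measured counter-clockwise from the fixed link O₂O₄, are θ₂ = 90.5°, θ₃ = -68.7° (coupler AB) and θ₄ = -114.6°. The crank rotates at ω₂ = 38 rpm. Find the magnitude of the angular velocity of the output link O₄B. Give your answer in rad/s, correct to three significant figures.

ω₂ = 3.979 rad/s (from 38 rpm).
Differentiating the loop-closure r₂e^{iθ₂}+r₃e^{iθ₃}=r₁+r₄e^{iθ₄} gives r₂ω₂e^{iθ₂}+r₃ω₃e^{iθ₃}=r₄ω₄e^{iθ₄}.
Eliminating the other unknown: ω₄ = r₂ω₂ sin(θ₂−θ₃) / [r₄ sin(θ₄−θ₃)].
Numerator sine = +0.35511; denominator sine = -0.71813.
Result = 0.0466·3.979·(+0.35511) / (0.1134·(-0.71813)) = -0.80862 rad/s; magnitude 0.80862 rad/s.

0.809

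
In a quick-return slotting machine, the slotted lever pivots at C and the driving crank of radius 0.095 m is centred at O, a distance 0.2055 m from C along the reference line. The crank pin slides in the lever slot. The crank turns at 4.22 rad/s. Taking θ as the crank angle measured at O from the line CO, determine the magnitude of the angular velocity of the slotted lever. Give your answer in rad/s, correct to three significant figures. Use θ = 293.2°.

ω = 4.22 rad/s
Crank pin A relative to C: A = (d + r cosθ, r sinθ); lever angle φ = atan2(r sinθ, d + r cosθ).
Differentiating tanφ: φ̇ = rω(d cosθ + r)/(d² + r² + 2dr cosθ).
d² + r² + 2dr cosθ = |CA|² = 0.0666367 m²;  d cosθ + r = +0.17596 m.
|ω_lever| = |0.095·4.22·+0.17596| / 0.0666367 = 1.0586 rad/s.

1.06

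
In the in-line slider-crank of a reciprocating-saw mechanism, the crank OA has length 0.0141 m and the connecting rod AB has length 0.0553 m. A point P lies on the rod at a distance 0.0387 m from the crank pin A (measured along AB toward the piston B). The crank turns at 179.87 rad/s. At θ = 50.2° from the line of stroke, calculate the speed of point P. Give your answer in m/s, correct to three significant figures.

2.23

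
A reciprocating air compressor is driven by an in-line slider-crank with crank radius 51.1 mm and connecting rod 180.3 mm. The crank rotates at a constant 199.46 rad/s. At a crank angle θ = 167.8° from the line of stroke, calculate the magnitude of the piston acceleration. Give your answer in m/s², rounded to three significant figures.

ω = 199.5 rad/s
x(θ) = r cosθ + √(L² − r² sin²θ); with ω constant, a = ω²·d²x/dθ².
d²x/dθ² = −r cosθ − r²(cos2θ)/√u − r⁴ sin²2θ/(4u^{3/2}),  u = L² − r² sin²θ = 0.0323915 m².
Substituting r = 0.0511 m, L = 0.1803 m, θ = 167.8°: d²x/dθ² = +0.036683 m.
a = ω²·d²x/dθ² = (199.5)²·(+0.036683) = +1459.4 m/s²;  |a| = 1459.4 m/s².

1460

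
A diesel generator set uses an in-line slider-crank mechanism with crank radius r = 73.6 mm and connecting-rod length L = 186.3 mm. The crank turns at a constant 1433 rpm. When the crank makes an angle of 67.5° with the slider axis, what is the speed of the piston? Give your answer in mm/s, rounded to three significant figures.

11900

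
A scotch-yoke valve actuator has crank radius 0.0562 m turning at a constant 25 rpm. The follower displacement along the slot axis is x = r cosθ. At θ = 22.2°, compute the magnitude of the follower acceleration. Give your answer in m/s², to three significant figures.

ω = 2.618 rad/s (from 25 rpm).
x = r cosθ ⇒ ẍ = −rω² cosθ (ω constant).
|a| = rω²|cosθ| = 0.0562·(2.618)²·|cos 22.2°| = 0.35663 m/s².

0.357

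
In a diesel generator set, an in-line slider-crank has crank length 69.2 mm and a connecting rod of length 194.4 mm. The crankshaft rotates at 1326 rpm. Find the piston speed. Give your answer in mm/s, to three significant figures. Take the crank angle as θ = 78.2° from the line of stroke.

10100

ω = 2π·1326/60 = 138.9 rad/s
For an in-line slider-crank, x = r cosθ + √(L² − r² sin²θ), so v = −rω sinθ·[1 + r cosθ/√(L² − r² sin²θ)].
With r = 0.0692 m, L = 0.1944 m, θ = 78.2°: √(L² − r² sin²θ) = 0.18222 m.
v = −0.0692·138.9·0.97887·[1 + 0.0692·0.20450/0.18222] = -10.136 m/s.
|v| = 10.136 m/s = 10136 mm/s.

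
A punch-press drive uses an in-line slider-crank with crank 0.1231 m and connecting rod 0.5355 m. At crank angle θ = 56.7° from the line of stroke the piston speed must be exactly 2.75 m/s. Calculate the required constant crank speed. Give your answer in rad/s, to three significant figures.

23.7

For an in-line slider-crank, |v_piston| = rω|sinθ|·[1 + r cosθ/√(L² − r² sin²θ)].
With r = 0.1231 m, L = 0.5355 m, θ = 56.7°: the bracketed kinematic factor |dx/dθ| = 0.11612 m.
ω = v/|dx/dθ| = 2.75/0.11612 = 23.682 rad/s.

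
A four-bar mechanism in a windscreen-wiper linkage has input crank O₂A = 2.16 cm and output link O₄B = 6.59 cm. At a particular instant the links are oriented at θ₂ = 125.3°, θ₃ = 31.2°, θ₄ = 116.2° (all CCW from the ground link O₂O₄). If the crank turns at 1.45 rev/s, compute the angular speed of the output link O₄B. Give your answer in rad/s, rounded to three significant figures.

2.99

ω₂ = 9.111 rad/s (from 1.45 rev/s).
Differentiating the loop-closure r₂e^{iθ₂}+r₃e^{iθ₃}=r₁+r₄e^{iθ₄} gives r₂ω₂e^{iθ₂}+r₃ω₃e^{iθ₃}=r₄ω₄e^{iθ₄}.
Eliminating the other unknown: ω₄ = r₂ω₂ sin(θ₂−θ₃) / [r₄ sin(θ₄−θ₃)].
Numerator sine = +0.99744; denominator sine = +0.99619.
Result = 0.0216·9.111·(+0.99744) / (0.0659·(+0.99619)) = +2.9899 rad/s; magnitude 2.9899 rad/s.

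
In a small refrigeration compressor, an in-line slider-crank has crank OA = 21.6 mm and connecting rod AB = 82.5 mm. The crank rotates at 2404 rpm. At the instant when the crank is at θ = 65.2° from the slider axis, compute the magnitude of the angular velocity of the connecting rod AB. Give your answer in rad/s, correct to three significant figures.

ω = 251.7 rad/s (converted from 2404 rpm).
The rod makes angle φ with the slider axis where L sinφ = r sinθ; differentiating, L cosφ·φ̇ = r ω cosθ.
L cosφ = √(L² − r² sin²θ) = 0.080136 m.
|ω_rod| = r ω |cosθ| / √(L² − r² sin²θ) = 0.0216·251.7·0.41945/0.080136 = 28.462 rad/s.

28.5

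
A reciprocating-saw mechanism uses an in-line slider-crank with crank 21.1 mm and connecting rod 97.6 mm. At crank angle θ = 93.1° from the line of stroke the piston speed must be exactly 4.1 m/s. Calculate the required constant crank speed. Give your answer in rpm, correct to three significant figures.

For an in-line slider-crank, |v_piston| = rω|sinθ|·[1 + r cosθ/√(L² − r² sin²θ)].
With r = 0.0211 m, L = 0.0976 m, θ = 93.1°: the bracketed kinematic factor |dx/dθ| = 0.020817 m.
ω = v/|dx/dθ| = 4.1/0.020817 = 196.96 rad/s.
N = 60ω/(2π) = 1880.8 rpm.

1880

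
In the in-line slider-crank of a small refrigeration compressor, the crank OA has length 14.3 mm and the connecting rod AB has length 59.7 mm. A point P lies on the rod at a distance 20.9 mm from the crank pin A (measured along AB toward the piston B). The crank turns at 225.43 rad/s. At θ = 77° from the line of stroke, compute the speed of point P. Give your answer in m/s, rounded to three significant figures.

3.24

ω = 225.4 rad/s.  Crank-pin speed |V_A| = rω = 3.2236 m/s, perpendicular to OA.
Rod angle: sinφ = −(r/L) sinθ ⇒ φ = -13.497°; ω_rod = −rω cosθ/√(L²−r²sin²θ) = -12.492 rad/s.
V_P = V_A + ω_rod × AP, with AP = 0.0209 m along the rod.
Components: V_Px = −rω sinθ − a·ω_rod·sinφ = -3.202 m/s;  V_Py = rω cosθ + a·ω_rod·cosφ = +0.4713 m/s.
|V_P| = √(V_Px² + V_Py²) = 3.2365 m/s.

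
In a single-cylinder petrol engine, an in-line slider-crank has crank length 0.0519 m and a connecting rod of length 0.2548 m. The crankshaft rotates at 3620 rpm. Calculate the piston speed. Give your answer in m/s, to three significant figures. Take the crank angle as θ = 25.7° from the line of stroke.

10.1

ω = 2π·3620/60 = 379.1 rad/s
For an in-line slider-crank, x = r cosθ + √(L² − r² sin²θ), so v = −rω sinθ·[1 + r cosθ/√(L² − r² sin²θ)].
With r = 0.0519 m, L = 0.2548 m, θ = 25.7°: √(L² − r² sin²θ) = 0.2538 m.
v = −0.0519·379.1·0.43366·[1 + 0.0519·0.90108/0.2538] = -10.104 m/s.
|v| = 10.104 m/s.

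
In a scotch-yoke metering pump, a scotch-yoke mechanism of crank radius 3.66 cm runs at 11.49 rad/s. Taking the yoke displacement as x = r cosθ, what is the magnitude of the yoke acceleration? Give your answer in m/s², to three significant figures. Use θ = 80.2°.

ω = 11.49 rad/s
x = r cosθ ⇒ ẍ = −rω² cosθ (ω constant).
|a| = rω²|cosθ| = 0.0366·(11.49)²·|cos 80.2°| = 0.82244 m/s².

0.822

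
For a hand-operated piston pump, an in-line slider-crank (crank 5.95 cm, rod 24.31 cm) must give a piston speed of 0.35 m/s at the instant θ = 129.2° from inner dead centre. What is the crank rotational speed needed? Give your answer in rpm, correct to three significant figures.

For an in-line slider-crank, |v_piston| = rω|sinθ|·[1 + r cosθ/√(L² − r² sin²θ)].
With r = 0.0595 m, L = 0.2431 m, θ = 129.2°: the bracketed kinematic factor |dx/dθ| = 0.038845 m.
ω = v/|dx/dθ| = 0.35/0.038845 = 9.0103 rad/s.
N = 60ω/(2π) = 86.042 rpm.

86.0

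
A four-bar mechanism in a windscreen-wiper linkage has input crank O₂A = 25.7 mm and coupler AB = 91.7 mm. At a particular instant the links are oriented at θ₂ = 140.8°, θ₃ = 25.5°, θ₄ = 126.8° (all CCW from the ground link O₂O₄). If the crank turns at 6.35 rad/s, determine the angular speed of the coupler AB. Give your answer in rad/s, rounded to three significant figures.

0.439

ω₂ = 6.35 rad/s
Differentiating the loop-closure r₂e^{iθ₂}+r₃e^{iθ₃}=r₁+r₄e^{iθ₄} gives r₂ω₂e^{iθ₂}+r₃ω₃e^{iθ₃}=r₄ω₄e^{iθ₄}.
Eliminating the other unknown: ω₃ = r₂ω₂ sin(θ₄−θ₂) / [r₃ sin(θ₃−θ₄)].
Numerator sine = -0.24192; denominator sine = -0.98061.
Result = 0.0257·6.35·(-0.24192) / (0.0917·(-0.98061)) = +0.43905 rad/s; magnitude 0.43905 rad/s.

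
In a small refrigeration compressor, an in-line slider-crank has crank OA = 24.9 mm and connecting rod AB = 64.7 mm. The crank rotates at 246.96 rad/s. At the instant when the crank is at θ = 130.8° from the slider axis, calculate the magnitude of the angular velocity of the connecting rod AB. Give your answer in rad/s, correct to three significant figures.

64.9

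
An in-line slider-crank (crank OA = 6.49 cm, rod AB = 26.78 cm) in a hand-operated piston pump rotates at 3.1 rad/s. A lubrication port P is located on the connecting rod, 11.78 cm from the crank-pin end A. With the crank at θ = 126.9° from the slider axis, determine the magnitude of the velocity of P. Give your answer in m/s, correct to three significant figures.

ω = 3.1 rad/s.  Crank-pin speed |V_A| = rω = 0.20119 m/s, perpendicular to OA.
Rod angle: sinφ = −(r/L) sinθ ⇒ φ = -11.175°; ω_rod = −rω cosθ/√(L²−r²sin²θ) = +0.45979 rad/s.
V_P = V_A + ω_rod × AP, with AP = 0.1178 m along the rod.
Components: V_Px = −rω sinθ − a·ω_rod·sinφ = -0.15039 m/s;  V_Py = rω cosθ + a·ω_rod·cosφ = -0.067662 m/s.
|V_P| = √(V_Px² + V_Py²) = 0.16491 m/s.

0.165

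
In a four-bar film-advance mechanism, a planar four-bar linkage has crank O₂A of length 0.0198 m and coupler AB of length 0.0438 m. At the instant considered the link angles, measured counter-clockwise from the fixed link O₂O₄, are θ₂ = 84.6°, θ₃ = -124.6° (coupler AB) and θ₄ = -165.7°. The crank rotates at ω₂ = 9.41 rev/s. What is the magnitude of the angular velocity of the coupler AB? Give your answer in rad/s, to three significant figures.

ω₂ = 59.12 rad/s (from 9.41 rev/s).
Differentiating the loop-closure r₂e^{iθ₂}+r₃e^{iθ₃}=r₁+r₄e^{iθ₄} gives r₂ω₂e^{iθ₂}+r₃ω₃e^{iθ₃}=r₄ω₄e^{iθ₄}.
Eliminating the other unknown: ω₃ = r₂ω₂ sin(θ₄−θ₂) / [r₃ sin(θ₃−θ₄)].
Numerator sine = +0.94147; denominator sine = +0.65738.
Result = 0.0198·59.12·(+0.94147) / (0.0438·(+0.65738)) = +38.278 rad/s; magnitude 38.278 rad/s.

38.3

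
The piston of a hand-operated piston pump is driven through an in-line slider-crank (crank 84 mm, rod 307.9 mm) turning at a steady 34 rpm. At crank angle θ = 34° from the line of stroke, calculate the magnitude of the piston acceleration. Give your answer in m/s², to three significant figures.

ω = 2π·34/60 = 3.56 rad/s
x(θ) = r cosθ + √(L² − r² sin²θ); with ω constant, a = ω²·d²x/dθ².
d²x/dθ² = −r cosθ − r²(cos2θ)/√u − r⁴ sin²2θ/(4u^{3/2}),  u = L² − r² sin²θ = 0.092596 m².
Substituting r = 0.084 m, L = 0.3079 m, θ = 34°: d²x/dθ² = -0.078705 m.
a = ω²·d²x/dθ² = (3.56)²·(-0.078705) = -0.99774 m/s²;  |a| = 0.99774 m/s².

0.998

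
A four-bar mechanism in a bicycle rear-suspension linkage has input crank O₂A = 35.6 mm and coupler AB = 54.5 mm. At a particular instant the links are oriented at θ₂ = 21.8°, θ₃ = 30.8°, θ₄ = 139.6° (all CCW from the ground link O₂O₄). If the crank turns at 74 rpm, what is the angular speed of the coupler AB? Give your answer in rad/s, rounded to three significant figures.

4.73

ω₂ = 7.749 rad/s (from 74 rpm).
Differentiating the loop-closure r₂e^{iθ₂}+r₃e^{iθ₃}=r₁+r₄e^{iθ₄} gives r₂ω₂e^{iθ₂}+r₃ω₃e^{iθ₃}=r₄ω₄e^{iθ₄}.
Eliminating the other unknown: ω₃ = r₂ω₂ sin(θ₄−θ₂) / [r₃ sin(θ₃−θ₄)].
Numerator sine = +0.88458; denominator sine = -0.94665.
Result = 0.0356·7.749·(+0.88458) / (0.0545·(-0.94665)) = -4.73 rad/s; magnitude 4.73 rad/s.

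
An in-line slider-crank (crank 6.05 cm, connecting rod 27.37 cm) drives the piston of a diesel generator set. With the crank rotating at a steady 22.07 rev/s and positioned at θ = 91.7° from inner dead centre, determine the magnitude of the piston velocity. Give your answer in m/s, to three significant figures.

8.33

ω = 2π·22.1 = 138.7 rad/s
For an in-line slider-crank, x = r cosθ + √(L² − r² sin²θ), so v = −rω sinθ·[1 + r cosθ/√(L² − r² sin²θ)].
With r = 0.0605 m, L = 0.2737 m, θ = 91.7°: √(L² − r² sin²θ) = 0.26694 m.
v = −0.0605·138.7·0.99956·[1 + 0.0605·-0.02967/0.26694] = -8.3295 m/s.
|v| = 8.3295 m/s.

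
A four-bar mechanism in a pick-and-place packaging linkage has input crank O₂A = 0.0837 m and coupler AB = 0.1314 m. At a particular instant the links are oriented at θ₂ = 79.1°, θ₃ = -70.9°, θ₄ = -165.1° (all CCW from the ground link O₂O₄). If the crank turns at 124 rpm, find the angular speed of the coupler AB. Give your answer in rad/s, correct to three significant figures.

ω₂ = 12.99 rad/s (from 124 rpm).
Differentiating the loop-closure r₂e^{iθ₂}+r₃e^{iθ₃}=r₁+r₄e^{iθ₄} gives r₂ω₂e^{iθ₂}+r₃ω₃e^{iθ₃}=r₄ω₄e^{iθ₄}.
Eliminating the other unknown: ω₃ = r₂ω₂ sin(θ₄−θ₂) / [r₃ sin(θ₃−θ₄)].
Numerator sine = +0.90032; denominator sine = +0.99731.
Result = 0.0837·12.99·(+0.90032) / (0.1314·(+0.99731)) = +7.467 rad/s; magnitude 7.467 rad/s.

7.47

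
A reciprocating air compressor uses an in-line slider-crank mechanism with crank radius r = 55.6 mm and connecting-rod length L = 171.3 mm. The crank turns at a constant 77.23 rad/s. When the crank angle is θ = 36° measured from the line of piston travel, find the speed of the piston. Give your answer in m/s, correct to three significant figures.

3.20

ω = 77.23 rad/s
For an in-line slider-crank, x = r cosθ + √(L² − r² sin²θ), so v = −rω sinθ·[1 + r cosθ/√(L² − r² sin²θ)].
With r = 0.0556 m, L = 0.1713 m, θ = 36°: √(L² − r² sin²θ) = 0.16815 m.
v = −0.0556·77.23·0.58779·[1 + 0.0556·0.80902/0.16815] = -3.1991 m/s.
|v| = 3.1991 m/s.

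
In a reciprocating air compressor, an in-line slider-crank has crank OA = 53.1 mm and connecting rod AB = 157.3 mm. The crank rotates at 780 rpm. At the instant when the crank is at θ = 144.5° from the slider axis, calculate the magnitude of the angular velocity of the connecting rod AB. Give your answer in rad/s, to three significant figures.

ω = 81.68 rad/s (converted from 780 rpm).
The rod makes angle φ with the slider axis where L sinφ = r sinθ; differentiating, L cosφ·φ̇ = r ω cosθ.
L cosφ = √(L² − r² sin²θ) = 0.15425 m.
|ω_rod| = r ω |cosθ| / √(L² − r² sin²θ) = 0.0531·81.68·0.81412/0.15425 = 22.892 rad/s.

22.9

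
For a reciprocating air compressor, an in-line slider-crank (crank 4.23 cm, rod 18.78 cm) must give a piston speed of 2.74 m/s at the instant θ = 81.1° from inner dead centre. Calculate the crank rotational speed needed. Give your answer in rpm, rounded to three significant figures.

For an in-line slider-crank, |v_piston| = rω|sinθ|·[1 + r cosθ/√(L² − r² sin²θ)].
With r = 0.0423 m, L = 0.1878 m, θ = 81.1°: the bracketed kinematic factor |dx/dθ| = 0.043284 m.
ω = v/|dx/dθ| = 2.74/0.043284 = 63.302 rad/s.
N = 60ω/(2π) = 604.49 rpm.

604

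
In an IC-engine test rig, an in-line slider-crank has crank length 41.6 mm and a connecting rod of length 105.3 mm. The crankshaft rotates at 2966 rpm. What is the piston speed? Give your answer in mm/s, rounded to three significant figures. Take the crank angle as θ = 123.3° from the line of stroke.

8320

ω = 2π·2966/60 = 310.6 rad/s
For an in-line slider-crank, x = r cosθ + √(L² − r² sin²θ), so v = −rω sinθ·[1 + r cosθ/√(L² − r² sin²θ)].
With r = 0.0416 m, L = 0.1053 m, θ = 123.3°: √(L² − r² sin²θ) = 0.099394 m.
v = −0.0416·310.6·0.83581·[1 + 0.0416·-0.54902/0.099394] = -8.3178 m/s.
|v| = 8.3178 m/s = 8317.8 mm/s.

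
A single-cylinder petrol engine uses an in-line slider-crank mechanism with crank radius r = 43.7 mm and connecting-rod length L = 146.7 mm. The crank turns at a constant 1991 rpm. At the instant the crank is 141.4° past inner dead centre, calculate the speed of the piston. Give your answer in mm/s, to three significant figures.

4340

ω = 2π·1991/60 = 208.5 rad/s
For an in-line slider-crank, x = r cosθ + √(L² − r² sin²θ), so v = −rω sinθ·[1 + r cosθ/√(L² − r² sin²θ)].
With r = 0.0437 m, L = 0.1467 m, θ = 141.4°: √(L² − r² sin²θ) = 0.14414 m.
v = −0.0437·208.5·0.62388·[1 + 0.0437·-0.78152/0.14414] = -4.3376 m/s.
|v| = 4.3376 m/s = 4337.6 mm/s.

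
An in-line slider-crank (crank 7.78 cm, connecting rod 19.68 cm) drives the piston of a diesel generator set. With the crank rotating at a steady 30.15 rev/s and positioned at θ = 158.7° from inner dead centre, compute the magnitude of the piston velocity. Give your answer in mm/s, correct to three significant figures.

3360

ω = 2π·30.1 = 189.4 rad/s
For an in-line slider-crank, x = r cosθ + √(L² − r² sin²θ), so v = −rω sinθ·[1 + r cosθ/√(L² − r² sin²θ)].
With r = 0.0778 m, L = 0.1968 m, θ = 158.7°: √(L² − r² sin²θ) = 0.19476 m.
v = −0.0778·189.4·0.36325·[1 + 0.0778·-0.93169/0.19476] = -3.3612 m/s.
|v| = 3.3612 m/s = 3361.2 mm/s.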